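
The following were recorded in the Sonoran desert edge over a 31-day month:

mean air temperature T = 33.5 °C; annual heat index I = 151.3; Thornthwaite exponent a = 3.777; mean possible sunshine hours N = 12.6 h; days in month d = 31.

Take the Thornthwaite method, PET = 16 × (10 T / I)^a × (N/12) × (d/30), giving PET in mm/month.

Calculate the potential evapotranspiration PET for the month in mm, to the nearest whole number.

349 mm

10T/I = 10 × 33.5 / 151.3 = 2.2141
(10T/I)^a = 2.2141^3.777 = 20.1284
Uncorrected PET = 16 × 20.1284 = 322.054 mm
Correction = (N/12)(d/30) = (12.6/12)(31/30) = 1.0850
PET = 322.054 × 1.0850 = 349.429 mm/month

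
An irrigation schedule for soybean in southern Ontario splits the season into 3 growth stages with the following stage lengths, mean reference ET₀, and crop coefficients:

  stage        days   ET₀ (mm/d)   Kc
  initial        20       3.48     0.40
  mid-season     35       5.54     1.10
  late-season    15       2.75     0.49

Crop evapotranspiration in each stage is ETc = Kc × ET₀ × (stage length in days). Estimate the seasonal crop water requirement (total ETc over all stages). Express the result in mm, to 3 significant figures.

261 mm

initial: 0.40 × 3.48 × 20 = 27.84 mm
mid-season: 1.10 × 5.54 × 35 = 213.29 mm
late-season: 0.49 × 2.75 × 15 = 20.21 mm
Seasonal total = 261.34 mm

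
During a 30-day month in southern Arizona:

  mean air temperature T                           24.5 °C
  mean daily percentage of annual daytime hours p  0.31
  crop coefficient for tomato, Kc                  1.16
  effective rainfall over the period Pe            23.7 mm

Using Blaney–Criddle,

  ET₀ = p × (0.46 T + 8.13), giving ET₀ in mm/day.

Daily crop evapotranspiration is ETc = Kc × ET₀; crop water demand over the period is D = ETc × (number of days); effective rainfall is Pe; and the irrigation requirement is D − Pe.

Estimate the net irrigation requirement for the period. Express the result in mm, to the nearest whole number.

ET₀ = 0.31 × (0.46 × 24.5 + 8.13) = 0.31 × 19.400 = 6.0140 mm/d
ETc = Kc × ET₀ = 1.16 × 6.0140 = 6.9762 mm/d
Crop demand D = ETc × 30 d = 6.9762 × 30 = 209.286 mm
D − Pe = 209.286 − 23.7 = 185.586 mm

186 mm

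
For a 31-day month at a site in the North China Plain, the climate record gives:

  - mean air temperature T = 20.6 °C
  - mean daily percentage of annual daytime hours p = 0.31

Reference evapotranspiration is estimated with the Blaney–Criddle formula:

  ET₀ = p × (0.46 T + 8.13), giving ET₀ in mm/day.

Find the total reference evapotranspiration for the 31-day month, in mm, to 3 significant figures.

ET₀ = 0.31 × (0.46 × 20.6 + 8.13) = 0.31 × 17.606 = 5.4579 mm/d
Monthly total = 5.4579 × 31 = 169.195 mm

169 mm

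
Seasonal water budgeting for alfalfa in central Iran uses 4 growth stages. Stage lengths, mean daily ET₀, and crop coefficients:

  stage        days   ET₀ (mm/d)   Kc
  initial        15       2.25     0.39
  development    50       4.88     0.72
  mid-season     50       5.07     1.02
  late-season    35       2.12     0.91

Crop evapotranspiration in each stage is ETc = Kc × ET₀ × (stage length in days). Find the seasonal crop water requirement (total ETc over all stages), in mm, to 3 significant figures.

initial: 0.39 × 2.25 × 15 = 13.16 mm
development: 0.72 × 4.88 × 50 = 175.68 mm
mid-season: 1.02 × 5.07 × 50 = 258.57 mm
late-season: 0.91 × 2.12 × 35 = 67.52 mm
Seasonal total = 514.93 mm

515 mm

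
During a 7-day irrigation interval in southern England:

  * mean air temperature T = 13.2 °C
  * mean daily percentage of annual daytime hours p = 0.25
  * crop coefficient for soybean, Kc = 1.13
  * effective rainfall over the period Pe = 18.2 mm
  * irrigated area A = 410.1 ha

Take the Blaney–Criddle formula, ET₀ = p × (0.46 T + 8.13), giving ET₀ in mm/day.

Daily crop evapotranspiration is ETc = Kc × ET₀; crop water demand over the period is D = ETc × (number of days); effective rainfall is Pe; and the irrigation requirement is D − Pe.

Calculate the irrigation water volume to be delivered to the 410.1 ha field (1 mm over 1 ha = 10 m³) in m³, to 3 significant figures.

40500 m³

ET₀ = 0.25 × (0.46 × 13.2 + 8.13) = 0.25 × 14.202 = 3.5505 mm/d
ETc = Kc × ET₀ = 1.13 × 3.5505 = 4.0121 mm/d
Crop demand D = ETc × 7 d = 4.0121 × 7 = 28.085 mm
D − Pe = 28.085 − 18.2 = 9.885 mm
Volume = 9.885 mm × 410.1 ha × 10 = 40538.4 m³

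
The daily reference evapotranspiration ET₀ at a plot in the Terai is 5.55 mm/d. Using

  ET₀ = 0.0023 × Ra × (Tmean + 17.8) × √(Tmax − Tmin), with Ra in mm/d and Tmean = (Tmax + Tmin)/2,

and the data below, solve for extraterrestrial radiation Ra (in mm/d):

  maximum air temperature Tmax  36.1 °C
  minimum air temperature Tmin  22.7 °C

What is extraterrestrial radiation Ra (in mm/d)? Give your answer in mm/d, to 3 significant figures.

14.0 mm/d

Tmean = 29.40 °C; √ΔT = 3.6606
Ra = ET₀ / [0.0023 × (Tmean+17.8) × √ΔT] = 5.55 / (0.0023 × 47.20 × 3.6606) = 13.966 mm/d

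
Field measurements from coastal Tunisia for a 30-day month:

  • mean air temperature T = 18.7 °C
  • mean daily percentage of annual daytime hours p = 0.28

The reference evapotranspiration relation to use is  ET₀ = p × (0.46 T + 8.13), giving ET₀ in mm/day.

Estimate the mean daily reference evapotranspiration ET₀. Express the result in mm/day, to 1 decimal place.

4.7 mm/day

ET₀ = 0.28 × (0.46 × 18.7 + 8.13) = 0.28 × 16.732 = 4.6850 mm/d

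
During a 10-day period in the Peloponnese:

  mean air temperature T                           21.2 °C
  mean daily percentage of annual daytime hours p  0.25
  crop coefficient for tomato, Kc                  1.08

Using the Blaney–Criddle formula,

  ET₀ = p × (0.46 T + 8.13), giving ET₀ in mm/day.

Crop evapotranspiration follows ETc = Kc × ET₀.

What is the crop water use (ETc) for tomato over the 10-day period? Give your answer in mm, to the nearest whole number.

48 mm

ET₀ = 0.25 × (0.46 × 21.2 + 8.13) = 0.25 × 17.882 = 4.4705 mm/d
ETc = Kc × ET₀ = 1.08 × 4.4705 = 4.8281 mm/d
Over 10 days: 4.8281 × 10 = 48.281 mm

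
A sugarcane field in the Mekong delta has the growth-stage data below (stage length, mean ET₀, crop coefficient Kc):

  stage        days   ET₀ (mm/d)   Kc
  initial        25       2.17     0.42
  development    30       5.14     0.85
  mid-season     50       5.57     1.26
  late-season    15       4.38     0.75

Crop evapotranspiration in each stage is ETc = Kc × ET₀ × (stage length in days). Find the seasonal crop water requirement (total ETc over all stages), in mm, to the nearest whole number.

554 mm

initial: 0.42 × 2.17 × 25 = 22.79 mm
development: 0.85 × 5.14 × 30 = 131.07 mm
mid-season: 1.26 × 5.57 × 50 = 350.91 mm
late-season: 0.75 × 4.38 × 15 = 49.28 mm
Seasonal total = 554.05 mm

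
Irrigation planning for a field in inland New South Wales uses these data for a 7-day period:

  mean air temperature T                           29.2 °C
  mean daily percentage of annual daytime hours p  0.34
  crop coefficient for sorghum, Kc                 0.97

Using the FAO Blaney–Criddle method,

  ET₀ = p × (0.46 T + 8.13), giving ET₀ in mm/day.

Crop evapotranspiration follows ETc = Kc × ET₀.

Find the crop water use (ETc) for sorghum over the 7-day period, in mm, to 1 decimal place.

ET₀ = 0.34 × (0.46 × 29.2 + 8.13) = 0.34 × 21.562 = 7.3311 mm/d
ETc = Kc × ET₀ = 0.97 × 7.3311 = 7.1112 mm/d
Over 7 days: 7.1112 × 7 = 49.778 mm

49.8 mm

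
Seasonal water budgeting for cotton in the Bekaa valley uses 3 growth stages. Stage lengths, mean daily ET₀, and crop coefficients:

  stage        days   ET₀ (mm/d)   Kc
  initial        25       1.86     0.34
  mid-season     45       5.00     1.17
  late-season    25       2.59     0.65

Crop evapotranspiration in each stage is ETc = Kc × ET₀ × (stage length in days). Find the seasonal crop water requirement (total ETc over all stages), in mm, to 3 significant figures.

initial: 0.34 × 1.86 × 25 = 15.81 mm
mid-season: 1.17 × 5.00 × 45 = 263.25 mm
late-season: 0.65 × 2.59 × 25 = 42.09 mm
Seasonal total = 321.15 mm

321 mm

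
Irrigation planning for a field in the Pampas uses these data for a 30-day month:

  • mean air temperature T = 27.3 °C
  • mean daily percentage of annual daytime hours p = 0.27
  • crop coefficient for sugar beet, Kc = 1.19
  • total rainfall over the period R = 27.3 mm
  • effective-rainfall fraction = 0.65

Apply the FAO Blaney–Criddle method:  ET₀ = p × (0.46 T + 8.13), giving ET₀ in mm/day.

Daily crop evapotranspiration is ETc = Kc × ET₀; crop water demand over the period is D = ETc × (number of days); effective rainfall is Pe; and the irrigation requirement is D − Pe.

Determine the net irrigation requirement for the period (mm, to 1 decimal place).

ET₀ = 0.27 × (0.46 × 27.3 + 8.13) = 0.27 × 20.688 = 5.5858 mm/d
ETc = Kc × ET₀ = 1.19 × 5.5858 = 6.6471 mm/d
Crop demand D = ETc × 30 d = 6.6471 × 30 = 199.413 mm
Pe = 0.65 × 27.3 = 17.745 mm
D − Pe = 199.413 − 17.745 = 181.668 mm

181.7 mm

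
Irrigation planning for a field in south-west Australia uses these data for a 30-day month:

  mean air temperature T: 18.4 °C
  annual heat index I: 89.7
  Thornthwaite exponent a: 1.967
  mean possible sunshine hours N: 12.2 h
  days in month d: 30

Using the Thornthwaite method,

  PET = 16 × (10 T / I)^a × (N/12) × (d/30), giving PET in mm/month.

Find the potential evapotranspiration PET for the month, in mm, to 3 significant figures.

66.8 mm

10T/I = 10 × 18.4 / 89.7 = 2.0513
(10T/I)^a = 2.0513^1.967 = 4.1092
Uncorrected PET = 16 × 4.1092 = 65.747 mm
Correction = (N/12)(d/30) = (12.2/12)(30/30) = 1.0167
PET = 65.747 × 1.0167 = 66.845 mm/month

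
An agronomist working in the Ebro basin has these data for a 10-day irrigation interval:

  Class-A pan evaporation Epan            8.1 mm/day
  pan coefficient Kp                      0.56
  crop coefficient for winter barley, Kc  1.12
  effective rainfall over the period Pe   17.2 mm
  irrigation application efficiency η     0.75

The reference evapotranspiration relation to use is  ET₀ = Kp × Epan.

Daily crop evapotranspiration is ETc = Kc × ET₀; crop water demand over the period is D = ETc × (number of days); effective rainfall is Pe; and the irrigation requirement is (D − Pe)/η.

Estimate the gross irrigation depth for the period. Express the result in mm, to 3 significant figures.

44.8 mm

ET₀ = 0.56 × 8.1 = 4.5360 mm/d
ETc = Kc × ET₀ = 1.12 × 4.5360 = 5.0803 mm/d
Crop demand D = ETc × 10 d = 5.0803 × 10 = 50.803 mm
D − Pe = 50.803 − 17.2 = 33.603 mm
Gross irrigation = 33.603 / 0.75 = 44.804 mm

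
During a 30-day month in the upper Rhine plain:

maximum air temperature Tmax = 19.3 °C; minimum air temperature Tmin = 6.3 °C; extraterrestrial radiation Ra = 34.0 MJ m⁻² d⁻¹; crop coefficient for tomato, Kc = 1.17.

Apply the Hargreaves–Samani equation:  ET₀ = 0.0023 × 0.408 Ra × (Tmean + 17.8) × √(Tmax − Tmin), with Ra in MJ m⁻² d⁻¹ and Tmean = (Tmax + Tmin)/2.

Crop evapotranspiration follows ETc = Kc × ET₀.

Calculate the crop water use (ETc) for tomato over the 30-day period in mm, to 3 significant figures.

124 mm

Tmean = (19.3 + 6.3)/2 = 12.80 °C
0.408 Ra = 0.408 × 34.0 = 13.8720 mm/d equivalent
ET₀ = 0.0023 × 13.8720 × (12.80 + 17.8) × √13.0 = 0.0023 × 13.8720 × 30.60 × 3.6056 = 3.5202 mm/d
ETc = Kc × ET₀ = 1.17 × 3.5202 = 4.1186 mm/d
Over 30 days: 4.1186 × 30 = 123.558 mm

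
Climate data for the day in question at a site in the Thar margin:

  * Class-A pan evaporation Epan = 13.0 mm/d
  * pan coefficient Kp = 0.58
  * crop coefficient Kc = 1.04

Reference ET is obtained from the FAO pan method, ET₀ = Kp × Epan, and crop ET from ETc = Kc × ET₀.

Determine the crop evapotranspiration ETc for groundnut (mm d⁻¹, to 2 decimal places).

7.84 mm d⁻¹

ET₀ = 0.58 × 13.0 = 7.5400 mm/d
ETc = Kc × ET₀ = 1.04 × 7.5400 = 7.8416 mm/d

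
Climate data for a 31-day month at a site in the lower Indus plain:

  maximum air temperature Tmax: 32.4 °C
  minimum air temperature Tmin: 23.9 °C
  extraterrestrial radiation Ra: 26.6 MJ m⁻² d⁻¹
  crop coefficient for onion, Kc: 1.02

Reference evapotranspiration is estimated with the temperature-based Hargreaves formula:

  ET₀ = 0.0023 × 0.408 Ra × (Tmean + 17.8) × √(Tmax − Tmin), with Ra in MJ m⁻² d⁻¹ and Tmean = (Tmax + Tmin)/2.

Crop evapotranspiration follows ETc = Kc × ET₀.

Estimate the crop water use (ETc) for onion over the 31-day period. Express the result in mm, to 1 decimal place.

Tmean = (32.4 + 23.9)/2 = 28.15 °C
0.408 Ra = 0.408 × 26.6 = 10.8528 mm/d equivalent
ET₀ = 0.0023 × 10.8528 × (28.15 + 17.8) × √8.5 = 0.0023 × 10.8528 × 45.95 × 2.9155 = 3.3440 mm/d
ETc = Kc × ET₀ = 1.02 × 3.3440 = 3.4109 mm/d
Over 31 days: 3.4109 × 31 = 105.738 mm

105.7 mm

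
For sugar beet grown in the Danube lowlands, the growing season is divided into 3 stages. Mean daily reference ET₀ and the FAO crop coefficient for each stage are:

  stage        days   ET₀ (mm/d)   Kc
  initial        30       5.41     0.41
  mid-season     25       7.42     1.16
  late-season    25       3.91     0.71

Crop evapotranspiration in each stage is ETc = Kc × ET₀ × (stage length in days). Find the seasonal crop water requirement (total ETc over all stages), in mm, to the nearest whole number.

351 mm

initial: 0.41 × 5.41 × 30 = 66.54 mm
mid-season: 1.16 × 7.42 × 25 = 215.18 mm
late-season: 0.71 × 3.91 × 25 = 69.40 mm
Seasonal total = 351.12 mm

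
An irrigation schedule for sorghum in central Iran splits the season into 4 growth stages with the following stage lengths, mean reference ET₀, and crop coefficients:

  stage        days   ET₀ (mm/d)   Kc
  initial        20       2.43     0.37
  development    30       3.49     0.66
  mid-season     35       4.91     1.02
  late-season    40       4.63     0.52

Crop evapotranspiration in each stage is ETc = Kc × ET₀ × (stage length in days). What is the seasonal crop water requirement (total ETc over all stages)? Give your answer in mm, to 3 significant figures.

359 mm

initial: 0.37 × 2.43 × 20 = 17.98 mm
development: 0.66 × 3.49 × 30 = 69.10 mm
mid-season: 1.02 × 4.91 × 35 = 175.29 mm
late-season: 0.52 × 4.63 × 40 = 96.30 mm
Seasonal total = 358.67 mm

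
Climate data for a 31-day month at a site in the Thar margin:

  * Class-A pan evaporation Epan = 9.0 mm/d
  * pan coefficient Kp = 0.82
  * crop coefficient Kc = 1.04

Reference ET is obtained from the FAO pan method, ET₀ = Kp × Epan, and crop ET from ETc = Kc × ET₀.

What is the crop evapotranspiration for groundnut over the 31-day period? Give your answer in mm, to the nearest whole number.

238 mm

ET₀ = 0.82 × 9.0 = 7.3800 mm/d
ETc = Kc × ET₀ = 1.04 × 7.3800 = 7.6752 mm/d
Over 31 days: 7.6752 × 31 = 237.931 mm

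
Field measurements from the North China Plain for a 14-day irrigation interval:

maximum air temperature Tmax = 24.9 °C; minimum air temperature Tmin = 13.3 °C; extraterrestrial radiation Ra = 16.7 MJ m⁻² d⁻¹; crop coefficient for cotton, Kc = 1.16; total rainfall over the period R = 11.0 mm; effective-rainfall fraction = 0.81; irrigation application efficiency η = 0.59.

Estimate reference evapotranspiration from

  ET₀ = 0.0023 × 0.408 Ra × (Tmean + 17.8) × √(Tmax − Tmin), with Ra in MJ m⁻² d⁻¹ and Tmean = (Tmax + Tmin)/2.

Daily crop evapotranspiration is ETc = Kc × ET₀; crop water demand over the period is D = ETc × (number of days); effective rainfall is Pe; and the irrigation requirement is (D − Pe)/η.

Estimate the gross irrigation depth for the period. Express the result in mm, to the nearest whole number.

Tmean = (24.9 + 13.3)/2 = 19.10 °C
0.408 Ra = 0.408 × 16.7 = 6.8136 mm/d equivalent
ET₀ = 0.0023 × 6.8136 × (19.10 + 17.8) × √11.6 = 0.0023 × 6.8136 × 36.90 × 3.4059 = 1.9695 mm/d
ETc = Kc × ET₀ = 1.16 × 1.9695 = 2.2846 mm/d
Crop demand D = ETc × 14 d = 2.2846 × 14 = 31.984 mm
Pe = 0.81 × 11.0 = 8.910 mm
D − Pe = 31.984 − 8.910 = 23.074 mm
Gross irrigation = 23.074 / 0.59 = 39.108 mm

39 mm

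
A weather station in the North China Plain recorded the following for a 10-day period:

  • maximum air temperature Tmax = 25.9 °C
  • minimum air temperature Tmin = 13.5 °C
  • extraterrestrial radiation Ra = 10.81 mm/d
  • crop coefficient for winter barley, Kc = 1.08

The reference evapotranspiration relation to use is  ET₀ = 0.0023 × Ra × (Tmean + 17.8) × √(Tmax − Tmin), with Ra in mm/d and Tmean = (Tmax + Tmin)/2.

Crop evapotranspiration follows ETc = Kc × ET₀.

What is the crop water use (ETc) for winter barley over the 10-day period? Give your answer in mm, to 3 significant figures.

35.5 mm

Tmean = (25.9 + 13.5)/2 = 19.70 °C
ET₀ = 0.0023 × 10.81 × (19.70 + 17.8) × √12.4 = 0.0023 × 10.81 × 37.50 × 3.5214 = 3.2832 mm/d
ETc = Kc × ET₀ = 1.08 × 3.2832 = 3.5459 mm/d
Over 10 days: 3.5459 × 10 = 35.459 mm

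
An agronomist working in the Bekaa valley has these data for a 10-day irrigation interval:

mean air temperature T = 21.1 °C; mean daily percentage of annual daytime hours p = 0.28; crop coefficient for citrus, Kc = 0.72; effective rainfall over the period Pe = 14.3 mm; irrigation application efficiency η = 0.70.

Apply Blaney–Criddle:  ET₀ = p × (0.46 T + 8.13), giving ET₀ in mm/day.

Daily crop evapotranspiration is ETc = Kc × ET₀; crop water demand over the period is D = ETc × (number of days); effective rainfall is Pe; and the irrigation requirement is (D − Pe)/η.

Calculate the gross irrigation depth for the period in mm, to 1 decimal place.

ET₀ = 0.28 × (0.46 × 21.1 + 8.13) = 0.28 × 17.836 = 4.9941 mm/d
ETc = Kc × ET₀ = 0.72 × 4.9941 = 3.5958 mm/d
Crop demand D = ETc × 10 d = 3.5958 × 10 = 35.958 mm
D − Pe = 35.958 − 14.3 = 21.658 mm
Gross irrigation = 21.658 / 0.70 = 30.940 mm

30.9 mm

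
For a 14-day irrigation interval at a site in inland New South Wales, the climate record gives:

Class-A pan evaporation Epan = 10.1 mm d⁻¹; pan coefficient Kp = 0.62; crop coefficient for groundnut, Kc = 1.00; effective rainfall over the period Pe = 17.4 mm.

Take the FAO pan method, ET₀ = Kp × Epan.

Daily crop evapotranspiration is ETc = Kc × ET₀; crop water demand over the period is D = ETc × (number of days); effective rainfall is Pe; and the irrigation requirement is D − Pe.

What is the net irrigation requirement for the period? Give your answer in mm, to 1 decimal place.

70.3 mm

ET₀ = 0.62 × 10.1 = 6.2620 mm/d
ETc = Kc × ET₀ = 1.00 × 6.2620 = 6.2620 mm/d
Crop demand D = ETc × 14 d = 6.2620 × 14 = 87.668 mm
D − Pe = 87.668 − 17.4 = 70.268 mm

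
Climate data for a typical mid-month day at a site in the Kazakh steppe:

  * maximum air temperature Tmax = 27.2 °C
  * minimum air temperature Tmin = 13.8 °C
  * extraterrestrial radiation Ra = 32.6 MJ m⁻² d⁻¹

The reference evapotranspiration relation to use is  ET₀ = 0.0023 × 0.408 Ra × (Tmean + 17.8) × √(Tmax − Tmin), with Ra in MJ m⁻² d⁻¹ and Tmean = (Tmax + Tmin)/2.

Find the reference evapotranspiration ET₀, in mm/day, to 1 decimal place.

4.3 mm/day

Tmean = (27.2 + 13.8)/2 = 20.50 °C
0.408 Ra = 0.408 × 32.6 = 13.3008 mm/d equivalent
ET₀ = 0.0023 × 13.3008 × (20.50 + 17.8) × √13.4 = 0.0023 × 13.3008 × 38.30 × 3.6606 = 4.2890 mm/d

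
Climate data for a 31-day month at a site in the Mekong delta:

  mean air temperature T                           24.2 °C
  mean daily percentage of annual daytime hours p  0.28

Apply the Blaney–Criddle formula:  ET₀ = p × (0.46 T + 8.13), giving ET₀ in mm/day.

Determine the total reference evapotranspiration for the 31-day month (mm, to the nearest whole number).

167 mm

ET₀ = 0.28 × (0.46 × 24.2 + 8.13) = 0.28 × 19.262 = 5.3934 mm/d
Monthly total = 5.3934 × 31 = 167.195 mm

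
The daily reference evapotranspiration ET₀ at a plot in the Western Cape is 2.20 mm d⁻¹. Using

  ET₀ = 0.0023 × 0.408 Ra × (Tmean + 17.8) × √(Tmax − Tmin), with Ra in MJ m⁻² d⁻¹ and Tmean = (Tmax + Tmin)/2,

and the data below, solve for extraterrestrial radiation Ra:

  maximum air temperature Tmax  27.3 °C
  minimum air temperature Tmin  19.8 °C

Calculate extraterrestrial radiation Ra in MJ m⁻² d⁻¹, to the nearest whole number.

21 MJ m⁻² d⁻¹

Tmean = (27.3+19.8)/2 = 23.55 °C; ΔT = 7.5
Ra = ET₀ / [0.0023 × 0.408 × (Tmean+17.8) × √ΔT]
   = 2.20 / (0.0023 × 0.408 × 41.35 × 2.7386) = 20.703 MJ m⁻² d⁻¹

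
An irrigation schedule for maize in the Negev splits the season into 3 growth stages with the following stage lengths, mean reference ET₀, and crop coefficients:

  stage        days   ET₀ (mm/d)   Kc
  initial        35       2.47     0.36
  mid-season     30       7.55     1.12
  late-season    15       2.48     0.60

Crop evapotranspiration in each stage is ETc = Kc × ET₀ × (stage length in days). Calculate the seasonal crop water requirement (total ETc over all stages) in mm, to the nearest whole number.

307 mm

initial: 0.36 × 2.47 × 35 = 31.12 mm
mid-season: 1.12 × 7.55 × 30 = 253.68 mm
late-season: 0.60 × 2.48 × 15 = 22.32 mm
Seasonal total = 307.12 mm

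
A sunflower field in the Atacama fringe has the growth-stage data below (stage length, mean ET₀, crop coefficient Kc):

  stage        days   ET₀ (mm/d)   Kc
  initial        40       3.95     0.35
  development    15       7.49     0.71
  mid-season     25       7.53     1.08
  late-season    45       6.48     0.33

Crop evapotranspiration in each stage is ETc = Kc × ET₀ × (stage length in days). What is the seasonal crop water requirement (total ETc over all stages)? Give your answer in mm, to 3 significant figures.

initial: 0.35 × 3.95 × 40 = 55.30 mm
development: 0.71 × 7.49 × 15 = 79.77 mm
mid-season: 1.08 × 7.53 × 25 = 203.31 mm
late-season: 0.33 × 6.48 × 45 = 96.23 mm
Seasonal total = 434.61 mm

435 mm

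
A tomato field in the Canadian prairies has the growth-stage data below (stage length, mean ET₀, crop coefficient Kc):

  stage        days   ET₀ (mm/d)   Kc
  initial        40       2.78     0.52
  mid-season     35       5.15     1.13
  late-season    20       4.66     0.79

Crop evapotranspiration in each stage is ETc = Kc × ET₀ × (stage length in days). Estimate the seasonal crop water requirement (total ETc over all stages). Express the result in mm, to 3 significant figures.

335 mm

initial: 0.52 × 2.78 × 40 = 57.82 mm
mid-season: 1.13 × 5.15 × 35 = 203.68 mm
late-season: 0.79 × 4.66 × 20 = 73.63 mm
Seasonal total = 335.13 mm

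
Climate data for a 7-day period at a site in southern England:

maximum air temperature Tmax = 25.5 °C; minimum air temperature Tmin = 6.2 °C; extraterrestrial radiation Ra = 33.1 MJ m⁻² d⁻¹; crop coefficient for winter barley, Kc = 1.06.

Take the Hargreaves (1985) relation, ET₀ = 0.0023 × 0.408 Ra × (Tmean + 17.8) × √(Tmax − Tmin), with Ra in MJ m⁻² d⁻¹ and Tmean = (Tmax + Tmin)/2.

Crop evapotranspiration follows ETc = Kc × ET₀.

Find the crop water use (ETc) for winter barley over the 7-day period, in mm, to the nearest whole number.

Tmean = (25.5 + 6.2)/2 = 15.85 °C
0.408 Ra = 0.408 × 33.1 = 13.5048 mm/d equivalent
ET₀ = 0.0023 × 13.5048 × (15.85 + 17.8) × √19.3 = 0.0023 × 13.5048 × 33.65 × 4.3932 = 4.5918 mm/d
ETc = Kc × ET₀ = 1.06 × 4.5918 = 4.8673 mm/d
Over 7 days: 4.8673 × 7 = 34.071 mm

34 mm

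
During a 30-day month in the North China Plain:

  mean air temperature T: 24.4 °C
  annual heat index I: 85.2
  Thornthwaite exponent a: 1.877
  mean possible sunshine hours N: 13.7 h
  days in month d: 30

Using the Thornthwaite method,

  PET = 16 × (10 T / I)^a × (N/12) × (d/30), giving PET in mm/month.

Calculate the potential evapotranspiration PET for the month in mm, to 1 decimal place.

10T/I = 10 × 24.4 / 85.2 = 2.8638
(10T/I)^a = 2.8638^1.877 = 7.2058
Uncorrected PET = 16 × 7.2058 = 115.293 mm
Correction = (N/12)(d/30) = (13.7/12)(30/30) = 1.1417
PET = 115.293 × 1.1417 = 131.630 mm/month

131.6 mm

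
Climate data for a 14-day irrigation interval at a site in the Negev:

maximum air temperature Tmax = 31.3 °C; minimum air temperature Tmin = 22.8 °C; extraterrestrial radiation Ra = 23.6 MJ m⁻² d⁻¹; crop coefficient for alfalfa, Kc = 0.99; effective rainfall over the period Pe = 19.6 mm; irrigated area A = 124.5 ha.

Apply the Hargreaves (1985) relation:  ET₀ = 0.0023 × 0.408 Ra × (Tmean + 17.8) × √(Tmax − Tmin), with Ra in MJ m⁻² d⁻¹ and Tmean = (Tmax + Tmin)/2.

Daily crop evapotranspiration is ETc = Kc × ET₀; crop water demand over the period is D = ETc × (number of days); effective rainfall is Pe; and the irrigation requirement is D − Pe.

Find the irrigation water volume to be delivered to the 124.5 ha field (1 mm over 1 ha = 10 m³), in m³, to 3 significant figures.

Tmean = (31.3 + 22.8)/2 = 27.05 °C
0.408 Ra = 0.408 × 23.6 = 9.6288 mm/d equivalent
ET₀ = 0.0023 × 9.6288 × (27.05 + 17.8) × √8.5 = 0.0023 × 9.6288 × 44.85 × 2.9155 = 2.8958 mm/d
ETc = Kc × ET₀ = 0.99 × 2.8958 = 2.8668 mm/d
Crop demand D = ETc × 14 d = 2.8668 × 14 = 40.135 mm
D − Pe = 40.135 − 19.6 = 20.535 mm
Volume = 20.535 mm × 124.5 ha × 10 = 25566.1 m³

25600 m³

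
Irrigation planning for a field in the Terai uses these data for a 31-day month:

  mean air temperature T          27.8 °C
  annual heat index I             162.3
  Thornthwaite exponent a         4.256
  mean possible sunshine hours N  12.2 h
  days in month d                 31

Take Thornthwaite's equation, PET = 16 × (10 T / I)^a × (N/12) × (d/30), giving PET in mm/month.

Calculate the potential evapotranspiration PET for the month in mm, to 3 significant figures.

10T/I = 10 × 27.8 / 162.3 = 1.7129
(10T/I)^a = 1.7129^4.256 = 9.8801
Uncorrected PET = 16 × 9.8801 = 158.082 mm
Correction = (N/12)(d/30) = (12.2/12)(31/30) = 1.0506
PET = 158.082 × 1.0506 = 166.081 mm/month

166 mm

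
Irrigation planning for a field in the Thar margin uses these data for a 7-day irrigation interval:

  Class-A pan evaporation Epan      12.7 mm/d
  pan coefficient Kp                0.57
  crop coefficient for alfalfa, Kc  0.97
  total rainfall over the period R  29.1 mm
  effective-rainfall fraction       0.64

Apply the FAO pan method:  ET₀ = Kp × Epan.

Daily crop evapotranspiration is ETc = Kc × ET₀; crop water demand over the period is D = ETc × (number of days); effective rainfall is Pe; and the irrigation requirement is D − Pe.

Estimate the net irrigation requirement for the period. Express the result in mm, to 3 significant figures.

30.5 mm

ET₀ = 0.57 × 12.7 = 7.2390 mm/d
ETc = Kc × ET₀ = 0.97 × 7.2390 = 7.0218 mm/d
Crop demand D = ETc × 7 d = 7.0218 × 7 = 49.153 mm
Pe = 0.64 × 29.1 = 18.624 mm
D − Pe = 49.153 − 18.624 = 30.529 mm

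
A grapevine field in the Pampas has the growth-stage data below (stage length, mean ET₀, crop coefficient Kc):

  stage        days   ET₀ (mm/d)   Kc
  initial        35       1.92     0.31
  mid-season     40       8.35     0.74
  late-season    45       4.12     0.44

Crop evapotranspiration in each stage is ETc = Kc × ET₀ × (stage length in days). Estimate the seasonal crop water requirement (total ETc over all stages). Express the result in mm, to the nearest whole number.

initial: 0.31 × 1.92 × 35 = 20.83 mm
mid-season: 0.74 × 8.35 × 40 = 247.16 mm
late-season: 0.44 × 4.12 × 45 = 81.58 mm
Seasonal total = 349.57 mm

350 mm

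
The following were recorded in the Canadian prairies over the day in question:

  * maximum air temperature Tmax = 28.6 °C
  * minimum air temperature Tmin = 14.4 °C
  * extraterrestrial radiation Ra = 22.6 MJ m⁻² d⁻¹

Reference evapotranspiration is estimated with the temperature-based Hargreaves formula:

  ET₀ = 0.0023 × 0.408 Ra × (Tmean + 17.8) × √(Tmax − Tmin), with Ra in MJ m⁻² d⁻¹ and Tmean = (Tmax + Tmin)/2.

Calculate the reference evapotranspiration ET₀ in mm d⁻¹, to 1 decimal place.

Tmean = (28.6 + 14.4)/2 = 21.50 °C
0.408 Ra = 0.408 × 22.6 = 9.2208 mm/d equivalent
ET₀ = 0.0023 × 9.2208 × (21.50 + 17.8) × √14.2 = 0.0023 × 9.2208 × 39.30 × 3.7683 = 3.1408 mm/d

3.1 mm d⁻¹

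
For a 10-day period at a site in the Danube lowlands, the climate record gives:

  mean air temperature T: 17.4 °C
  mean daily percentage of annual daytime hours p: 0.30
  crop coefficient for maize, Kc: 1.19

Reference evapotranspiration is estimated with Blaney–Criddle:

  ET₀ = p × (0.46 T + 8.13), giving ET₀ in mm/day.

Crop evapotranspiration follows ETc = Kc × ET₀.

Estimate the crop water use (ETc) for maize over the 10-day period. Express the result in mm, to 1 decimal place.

57.6 mm

ET₀ = 0.30 × (0.46 × 17.4 + 8.13) = 0.30 × 16.134 = 4.8402 mm/d
ETc = Kc × ET₀ = 1.19 × 4.8402 = 5.7598 mm/d
Over 10 days: 5.7598 × 10 = 57.598 mm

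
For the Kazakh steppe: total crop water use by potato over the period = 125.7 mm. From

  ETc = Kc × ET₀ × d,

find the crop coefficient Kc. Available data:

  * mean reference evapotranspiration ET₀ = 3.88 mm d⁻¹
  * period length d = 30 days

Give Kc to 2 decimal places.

ETc = Kc × ET₀ × d  ⇒  Kc = ETc / (ET₀ × d)
Kc = 125.7 / (3.88 × 30) = 125.7 / 116.40 = 1.0799

1.08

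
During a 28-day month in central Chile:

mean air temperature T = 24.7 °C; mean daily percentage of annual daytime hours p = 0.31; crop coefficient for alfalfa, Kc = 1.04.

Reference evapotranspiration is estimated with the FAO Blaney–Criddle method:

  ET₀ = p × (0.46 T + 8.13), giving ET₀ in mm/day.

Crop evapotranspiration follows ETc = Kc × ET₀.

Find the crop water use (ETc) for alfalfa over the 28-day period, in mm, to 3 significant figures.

176 mm

ET₀ = 0.31 × (0.46 × 24.7 + 8.13) = 0.31 × 19.492 = 6.0425 mm/d
ETc = Kc × ET₀ = 1.04 × 6.0425 = 6.2842 mm/d
Over 28 days: 6.2842 × 28 = 175.958 mm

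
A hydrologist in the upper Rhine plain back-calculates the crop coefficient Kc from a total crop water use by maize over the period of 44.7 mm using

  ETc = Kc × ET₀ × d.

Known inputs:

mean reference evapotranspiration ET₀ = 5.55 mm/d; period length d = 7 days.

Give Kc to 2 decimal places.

1.15

ETc = Kc × ET₀ × d  ⇒  Kc = ETc / (ET₀ × d)
Kc = 44.7 / (5.55 × 7) = 44.7 / 38.85 = 1.1506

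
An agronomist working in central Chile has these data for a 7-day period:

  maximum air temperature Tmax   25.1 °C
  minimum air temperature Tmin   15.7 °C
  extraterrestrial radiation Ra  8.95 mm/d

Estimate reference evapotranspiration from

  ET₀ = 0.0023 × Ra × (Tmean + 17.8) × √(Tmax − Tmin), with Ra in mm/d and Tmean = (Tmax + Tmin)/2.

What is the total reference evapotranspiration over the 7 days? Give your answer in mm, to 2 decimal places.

Tmean = (25.1 + 15.7)/2 = 20.40 °C
ET₀ = 0.0023 × 8.95 × (20.40 + 17.8) × √9.4 = 0.0023 × 8.95 × 38.20 × 3.0659 = 2.4109 mm/d
Over 7 days: 2.4109 × 7 = 16.876 mm

16.88 mm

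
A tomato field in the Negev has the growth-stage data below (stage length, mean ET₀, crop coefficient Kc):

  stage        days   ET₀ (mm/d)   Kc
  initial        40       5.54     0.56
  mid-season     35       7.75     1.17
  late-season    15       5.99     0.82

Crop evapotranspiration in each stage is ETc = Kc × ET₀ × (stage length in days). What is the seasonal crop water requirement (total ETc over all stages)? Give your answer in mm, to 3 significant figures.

515 mm

initial: 0.56 × 5.54 × 40 = 124.10 mm
mid-season: 1.17 × 7.75 × 35 = 317.36 mm
late-season: 0.82 × 5.99 × 15 = 73.68 mm
Seasonal total = 515.14 mm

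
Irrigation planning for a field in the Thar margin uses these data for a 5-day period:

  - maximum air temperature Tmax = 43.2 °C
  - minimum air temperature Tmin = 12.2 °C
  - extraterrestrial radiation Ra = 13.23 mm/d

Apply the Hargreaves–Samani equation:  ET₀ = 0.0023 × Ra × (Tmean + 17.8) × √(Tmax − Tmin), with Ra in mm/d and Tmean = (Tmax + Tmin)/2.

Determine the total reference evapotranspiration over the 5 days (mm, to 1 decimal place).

38.5 mm

Tmean = (43.2 + 12.2)/2 = 27.70 °C
ET₀ = 0.0023 × 13.23 × (27.70 + 17.8) × √31.0 = 0.0023 × 13.23 × 45.50 × 5.5678 = 7.7087 mm/d
Over 5 days: 7.7087 × 5 = 38.544 mm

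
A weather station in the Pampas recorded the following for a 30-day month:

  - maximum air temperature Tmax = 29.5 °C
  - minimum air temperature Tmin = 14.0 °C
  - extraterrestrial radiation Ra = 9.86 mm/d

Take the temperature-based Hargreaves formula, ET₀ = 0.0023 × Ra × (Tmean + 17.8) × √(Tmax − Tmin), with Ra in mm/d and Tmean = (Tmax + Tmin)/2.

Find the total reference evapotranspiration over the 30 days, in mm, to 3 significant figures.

106 mm

Tmean = (29.5 + 14.0)/2 = 21.75 °C
ET₀ = 0.0023 × 9.86 × (21.75 + 17.8) × √15.5 = 0.0023 × 9.86 × 39.55 × 3.9370 = 3.5312 mm/d
Over 30 days: 3.5312 × 30 = 105.936 mm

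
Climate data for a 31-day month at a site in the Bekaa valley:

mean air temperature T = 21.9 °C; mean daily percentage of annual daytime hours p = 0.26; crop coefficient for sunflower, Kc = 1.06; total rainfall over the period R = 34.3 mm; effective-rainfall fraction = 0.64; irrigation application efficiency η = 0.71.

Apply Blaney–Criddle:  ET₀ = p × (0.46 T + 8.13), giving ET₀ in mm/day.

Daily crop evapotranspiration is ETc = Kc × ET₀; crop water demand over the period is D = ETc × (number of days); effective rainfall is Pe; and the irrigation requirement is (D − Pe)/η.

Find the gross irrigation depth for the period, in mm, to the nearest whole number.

ET₀ = 0.26 × (0.46 × 21.9 + 8.13) = 0.26 × 18.204 = 4.7330 mm/d
ETc = Kc × ET₀ = 1.06 × 4.7330 = 5.0170 mm/d
Crop demand D = ETc × 31 d = 5.0170 × 31 = 155.527 mm
Pe = 0.64 × 34.3 = 21.952 mm
D − Pe = 155.527 − 21.952 = 133.575 mm
Gross irrigation = 133.575 / 0.71 = 188.134 mm

188 mm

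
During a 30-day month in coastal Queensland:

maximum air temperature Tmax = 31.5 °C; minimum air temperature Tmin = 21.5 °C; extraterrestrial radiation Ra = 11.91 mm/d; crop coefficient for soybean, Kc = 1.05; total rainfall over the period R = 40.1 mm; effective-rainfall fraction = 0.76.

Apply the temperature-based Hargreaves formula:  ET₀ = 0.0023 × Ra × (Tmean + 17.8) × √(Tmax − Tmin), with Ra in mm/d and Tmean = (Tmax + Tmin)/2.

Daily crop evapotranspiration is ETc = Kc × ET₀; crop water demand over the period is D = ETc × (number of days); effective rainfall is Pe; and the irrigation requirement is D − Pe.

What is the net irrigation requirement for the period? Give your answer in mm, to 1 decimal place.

90.4 mm

Tmean = (31.5 + 21.5)/2 = 26.50 °C
ET₀ = 0.0023 × 11.91 × (26.50 + 17.8) × √10.0 = 0.0023 × 11.91 × 44.30 × 3.1623 = 3.8375 mm/d
ETc = Kc × ET₀ = 1.05 × 3.8375 = 4.0294 mm/d
Crop demand D = ETc × 30 d = 4.0294 × 30 = 120.882 mm
Pe = 0.76 × 40.1 = 30.476 mm
D − Pe = 120.882 − 30.476 = 90.406 mm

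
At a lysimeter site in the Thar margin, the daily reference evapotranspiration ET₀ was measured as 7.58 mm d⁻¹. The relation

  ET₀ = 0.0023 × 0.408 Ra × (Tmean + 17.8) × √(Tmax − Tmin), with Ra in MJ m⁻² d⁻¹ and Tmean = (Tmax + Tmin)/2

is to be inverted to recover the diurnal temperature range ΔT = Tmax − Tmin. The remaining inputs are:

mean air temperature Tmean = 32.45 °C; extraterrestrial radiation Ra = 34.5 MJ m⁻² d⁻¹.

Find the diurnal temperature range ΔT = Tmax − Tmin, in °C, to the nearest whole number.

22 °C

√ΔT = ET₀ / [0.0023 × 0.408 × Ra × (Tmean+17.8)] = 7.58 / (0.0023 × 14.0760 × 50.25) = 4.6594
ΔT = 4.6594² = 21.710 °C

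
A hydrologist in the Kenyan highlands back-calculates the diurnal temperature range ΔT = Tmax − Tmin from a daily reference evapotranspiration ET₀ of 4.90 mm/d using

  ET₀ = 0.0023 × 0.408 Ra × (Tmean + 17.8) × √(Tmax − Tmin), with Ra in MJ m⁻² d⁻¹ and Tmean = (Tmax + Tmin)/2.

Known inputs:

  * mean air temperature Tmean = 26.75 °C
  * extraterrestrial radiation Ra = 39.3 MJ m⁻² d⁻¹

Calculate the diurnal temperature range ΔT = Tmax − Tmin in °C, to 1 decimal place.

8.9 °C

√ΔT = ET₀ / [0.0023 × 0.408 × Ra × (Tmean+17.8)] = 4.90 / (0.0023 × 16.0344 × 44.55) = 2.9824
ΔT = 2.9824² = 8.895 °C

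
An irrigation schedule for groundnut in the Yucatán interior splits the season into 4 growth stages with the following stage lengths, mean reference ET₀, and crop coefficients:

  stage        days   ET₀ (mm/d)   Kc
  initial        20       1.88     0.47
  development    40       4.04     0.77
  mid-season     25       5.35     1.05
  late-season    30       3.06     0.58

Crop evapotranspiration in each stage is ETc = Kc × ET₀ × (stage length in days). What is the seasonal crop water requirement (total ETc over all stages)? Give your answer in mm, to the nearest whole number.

initial: 0.47 × 1.88 × 20 = 17.67 mm
development: 0.77 × 4.04 × 40 = 124.43 mm
mid-season: 1.05 × 5.35 × 25 = 140.44 mm
late-season: 0.58 × 3.06 × 30 = 53.24 mm
Seasonal total = 335.78 mm

336 mm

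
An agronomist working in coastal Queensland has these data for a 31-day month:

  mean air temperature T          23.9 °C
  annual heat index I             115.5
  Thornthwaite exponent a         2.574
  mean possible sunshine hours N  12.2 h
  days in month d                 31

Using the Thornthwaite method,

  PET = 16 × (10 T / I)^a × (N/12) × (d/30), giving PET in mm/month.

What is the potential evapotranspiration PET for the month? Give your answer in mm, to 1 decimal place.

109.3 mm

10T/I = 10 × 23.9 / 115.5 = 2.0693
(10T/I)^a = 2.0693^2.574 = 6.5002
Uncorrected PET = 16 × 6.5002 = 104.003 mm
Correction = (N/12)(d/30) = (12.2/12)(31/30) = 1.0506
PET = 104.003 × 1.0506 = 109.266 mm/month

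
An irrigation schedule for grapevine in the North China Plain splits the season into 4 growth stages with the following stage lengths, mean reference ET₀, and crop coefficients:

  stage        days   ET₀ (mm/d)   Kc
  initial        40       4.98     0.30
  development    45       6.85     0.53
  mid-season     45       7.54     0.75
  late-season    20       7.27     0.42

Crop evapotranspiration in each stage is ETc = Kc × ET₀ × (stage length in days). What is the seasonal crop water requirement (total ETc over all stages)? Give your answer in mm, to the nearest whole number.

initial: 0.30 × 4.98 × 40 = 59.76 mm
development: 0.53 × 6.85 × 45 = 163.37 mm
mid-season: 0.75 × 7.54 × 45 = 254.48 mm
late-season: 0.42 × 7.27 × 20 = 61.07 mm
Seasonal total = 538.68 mm

539 mm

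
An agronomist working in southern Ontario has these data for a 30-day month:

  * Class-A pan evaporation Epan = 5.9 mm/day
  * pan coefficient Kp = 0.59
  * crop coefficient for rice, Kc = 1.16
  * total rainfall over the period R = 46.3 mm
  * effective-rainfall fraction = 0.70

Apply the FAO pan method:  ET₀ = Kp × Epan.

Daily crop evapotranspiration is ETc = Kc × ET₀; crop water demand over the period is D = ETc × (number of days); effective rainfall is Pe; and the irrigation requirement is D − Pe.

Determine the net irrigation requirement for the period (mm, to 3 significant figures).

88.7 mm

ET₀ = 0.59 × 5.9 = 3.4810 mm/d
ETc = Kc × ET₀ = 1.16 × 3.4810 = 4.0380 mm/d
Crop demand D = ETc × 30 d = 4.0380 × 30 = 121.140 mm
Pe = 0.70 × 46.3 = 32.410 mm
D − Pe = 121.140 − 32.410 = 88.730 mm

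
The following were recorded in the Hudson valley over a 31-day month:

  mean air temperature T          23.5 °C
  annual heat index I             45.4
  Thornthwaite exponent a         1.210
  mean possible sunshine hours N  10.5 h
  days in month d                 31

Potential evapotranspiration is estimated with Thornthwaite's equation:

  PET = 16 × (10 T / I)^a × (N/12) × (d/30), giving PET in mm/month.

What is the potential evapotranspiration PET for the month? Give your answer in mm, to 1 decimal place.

105.8 mm

10T/I = 10 × 23.5 / 45.4 = 5.1762
(10T/I)^a = 5.1762^1.210 = 7.3106
Uncorrected PET = 16 × 7.3106 = 116.970 mm
Correction = (N/12)(d/30) = (10.5/12)(31/30) = 0.9042
PET = 116.970 × 0.9042 = 105.764 mm/month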